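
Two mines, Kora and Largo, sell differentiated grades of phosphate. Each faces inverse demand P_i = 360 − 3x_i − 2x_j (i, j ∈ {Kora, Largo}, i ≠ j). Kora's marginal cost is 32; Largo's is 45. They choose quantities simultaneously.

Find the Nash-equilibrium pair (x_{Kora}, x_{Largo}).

Mine Kora's profit: π = x_{Kora}(360 − 3x_{Kora} − 2x_{Largo}) − 32x_{Kora}.
∂π/∂x_{Kora} = 328 − 6x_{Kora} − 2x_{Largo} = 0 ⇒ x_{Kora} = 164/3 − (1/3)x_{Largo}.
Similarly x_{Largo} = 52.5 − (1/3)x_{Kora}.
Plugging x_{Largo} into Kora's best response: x_{Kora} = 164/3 − (1/3)(52.5 − (1/3)x_{Kora}) ⇒ (8/9)x_{Kora} = 223/6, so x_{Kora} = 41.8125.
Then x_{Largo} = 52.5 − (1/3)·41.8125 = 38.5625.

41.8125, 38.5625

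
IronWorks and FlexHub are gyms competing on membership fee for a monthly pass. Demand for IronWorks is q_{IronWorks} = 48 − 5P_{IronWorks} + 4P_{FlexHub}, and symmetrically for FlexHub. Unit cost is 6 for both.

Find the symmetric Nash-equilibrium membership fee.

IronWorks's profit: π = (P_{IronWorks} − 6)(48 − 5P_{IronWorks} + 4P_{FlexHub}).
∂π/∂P_{IronWorks} = 78 − 10P_{IronWorks} + 4P_{FlexHub} = 0 ⇒ P_{IronWorks} = 7.8 + 0.4P_{FlexHub}.
By symmetry P_{FlexHub} = P_{IronWorks}; substituting into the reaction function, 0.6P_{IronWorks} = 7.8 and P_{IronWorks} = 13.

13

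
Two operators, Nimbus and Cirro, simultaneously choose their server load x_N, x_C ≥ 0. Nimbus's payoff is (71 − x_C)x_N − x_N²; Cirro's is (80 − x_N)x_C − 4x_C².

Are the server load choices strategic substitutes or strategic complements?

strategic substitutes

Expanding Nimbus's payoff: 71x_N − x_Cx_N − x_N².
∂π/∂x_N = 71 − x_C − 2x_N = 0, so x_N = 35.5 − 0.5x_C.
The best-response slope dx_N/dx_C = −0.5 < 0: the reaction function is downward-sloping, so the choices are strategic substitutes.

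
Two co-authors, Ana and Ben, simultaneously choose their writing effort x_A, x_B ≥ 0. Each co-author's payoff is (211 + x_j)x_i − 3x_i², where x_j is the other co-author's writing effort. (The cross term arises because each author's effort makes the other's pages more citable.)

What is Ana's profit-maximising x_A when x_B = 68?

Ana's payoff is (211 + x_B)x_A − 3x_A².
∂π/∂x_A = 211 + x_B − 6x_A = 0, so x_A = 211/6 + (1/6)x_B.
At x_B = 68: x_A = 211/6 + (1/6)·68 = 46.5.

46.5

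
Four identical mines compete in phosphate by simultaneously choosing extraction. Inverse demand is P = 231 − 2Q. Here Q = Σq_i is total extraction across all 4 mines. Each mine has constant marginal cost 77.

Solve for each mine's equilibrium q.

15.4

A representative mine's profit is π_i = q_i(231 − 2Q) − 77q_i, with Q = q_i + Σ_{j≠i} q_j.
First-order condition: 154 − 4q_i − 2Σ_{j≠i} q_j = 0.
Imposing symmetry (q_j = q for all j) turns Σ_{j≠i} q_j into 3q, so 154 = 10q and q = 15.4.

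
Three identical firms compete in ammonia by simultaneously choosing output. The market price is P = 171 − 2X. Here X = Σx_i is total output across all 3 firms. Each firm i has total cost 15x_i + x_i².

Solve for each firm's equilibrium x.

A representative firm's profit is π_i = x_i(171 − 2X) − 15x_i − x_i², with X = x_i + Σ_{j≠i} x_j.
First-order condition: 156 − 6x_i − 2Σ_{j≠i} x_j = 0.
In a symmetric equilibrium every firm chooses the same x, so Σ_{j≠i} x_j = 2x. The condition becomes 156 − 10x = 0, giving x = 156/10 = 15.6.

15.6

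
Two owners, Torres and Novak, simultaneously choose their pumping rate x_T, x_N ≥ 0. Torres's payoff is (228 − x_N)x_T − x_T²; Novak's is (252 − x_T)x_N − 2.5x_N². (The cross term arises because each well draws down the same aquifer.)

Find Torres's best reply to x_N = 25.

Expanding Torres's payoff: 228x_T − x_Nx_T − x_T².
∂π/∂x_T = 228 − x_N − 2x_T = 0, so x_T = 114 − 0.5x_N.
At x_N = 25: x_T = 114 − 0.5·25 = 101.5.

101.5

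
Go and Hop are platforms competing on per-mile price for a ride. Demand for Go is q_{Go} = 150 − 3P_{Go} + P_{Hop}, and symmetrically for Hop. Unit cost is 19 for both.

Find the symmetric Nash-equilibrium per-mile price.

41.4

Go's profit: π = (P_{Go} − 19)(150 − 3P_{Go} + P_{Hop}).
∂π/∂P_{Go} = 207 − 6P_{Go} + P_{Hop} = 0 ⇒ P_{Go} = 34.5 + (1/6)P_{Hop}.
Setting P_{Go} = P_{Hop} in the reaction function: P_{Go} = 34.5 + (1/6)P_{Go}, so P_{Go} = 34.5 / (5/6) = 41.4.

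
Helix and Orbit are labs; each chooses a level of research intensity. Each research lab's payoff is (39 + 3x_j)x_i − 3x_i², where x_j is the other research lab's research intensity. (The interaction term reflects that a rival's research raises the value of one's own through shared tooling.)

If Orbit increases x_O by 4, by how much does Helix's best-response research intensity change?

2

Helix's payoff is (39 + 3x_O)x_H − 3x_H².
∂π/∂x_H = 39 + 3x_O − 6x_H = 0, so x_H = 6.5 + 0.5x_O.
The reaction-function slope is 0.5, so a 4-unit rise in x_O moves x_H by 0.5 × 4 = 2. Helix's best response rises — the actions are strategic complements.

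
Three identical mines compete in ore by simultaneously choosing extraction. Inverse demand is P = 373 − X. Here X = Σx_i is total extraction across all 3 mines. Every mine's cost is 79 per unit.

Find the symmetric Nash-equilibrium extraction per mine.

73.5

A representative mine's profit is π_i = x_i(373 − X) − 79x_i, with X = x_i + Σ_{j≠i} x_j.
First-order condition: 294 − 2x_i − Σ_{j≠i} x_j = 0.
With identical mines, set every x_j = x: then 294 − 2x − 2x = 0, i.e. x = 294/4 = 73.5.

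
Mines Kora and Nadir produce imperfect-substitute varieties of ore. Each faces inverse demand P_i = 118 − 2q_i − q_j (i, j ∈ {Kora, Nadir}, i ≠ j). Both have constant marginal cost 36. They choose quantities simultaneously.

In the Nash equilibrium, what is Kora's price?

68.8

Mine Kora's profit: π = q_{Kora}(118 − 2q_{Kora} − q_{Nadir}) − 36q_{Kora}.
∂π/∂q_{Kora} = 82 − 4q_{Kora} − q_{Nadir} = 0 ⇒ q_{Kora} = 20.5 − 0.25q_{Nadir}.
Setting q_{Kora} = q_{Nadir} in the reaction function: q_{Kora} = 20.5 − 0.25q_{Kora}, so q_{Kora} = 20.5 / 1.25 = 16.4.
P_{Kora} = 118 − 2·16.4 − 16.4 = 68.8.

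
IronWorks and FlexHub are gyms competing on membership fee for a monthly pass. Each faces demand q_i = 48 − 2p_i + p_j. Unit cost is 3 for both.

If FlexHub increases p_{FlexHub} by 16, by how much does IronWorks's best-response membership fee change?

IronWorks's profit: π = (p_{IronWorks} − 3)(48 − 2p_{IronWorks} + p_{FlexHub}).
∂π/∂p_{IronWorks} = 54 − 4p_{IronWorks} + p_{FlexHub} = 0 ⇒ p_{IronWorks} = 13.5 + 0.25p_{FlexHub}.
The reaction-function slope is 0.25, so a 16-unit rise in p_{FlexHub} moves p_{IronWorks} by 0.25 × 16 = 4. IronWorks's best response rises — the actions are strategic complements.

4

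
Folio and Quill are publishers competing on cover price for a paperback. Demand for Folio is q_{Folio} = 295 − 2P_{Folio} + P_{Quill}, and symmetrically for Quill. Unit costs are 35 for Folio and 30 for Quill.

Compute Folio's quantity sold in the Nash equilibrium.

172

Folio's profit: π = (P_{Folio} − 35)(295 − 2P_{Folio} + P_{Quill}).
∂π/∂P_{Folio} = 365 − 4P_{Folio} + P_{Quill} = 0 ⇒ P_{Folio} = 91.25 + 0.25P_{Quill}.
Similarly P_{Quill} = 88.75 + 0.25P_{Folio}.
Solving the two reaction functions simultaneously: (1 − (0.25)(0.25))P_{Folio} = 91.25 + 0.25·88.75, so 0.9375P_{Folio} = 113.4375 and P_{Folio} = 121.
Then P_{Quill} = 88.75 + 0.25·121 = 119.
q_{Folio} = 295 − 2·121 + 119 = 172.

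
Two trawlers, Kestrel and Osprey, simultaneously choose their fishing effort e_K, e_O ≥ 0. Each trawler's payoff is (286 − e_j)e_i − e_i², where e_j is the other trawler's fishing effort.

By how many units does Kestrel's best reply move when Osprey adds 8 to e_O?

Kestrel's payoff is (286 − e_O)e_K − e_K².
∂π/∂e_K = 286 − e_O − 2e_K = 0, so e_K = 143 − 0.5e_O.
The reaction-function slope is −0.5, so an 8-unit rise in e_O moves e_K by −0.5 × 8 = −4. Kestrel's best response falls — the actions are strategic substitutes.

-4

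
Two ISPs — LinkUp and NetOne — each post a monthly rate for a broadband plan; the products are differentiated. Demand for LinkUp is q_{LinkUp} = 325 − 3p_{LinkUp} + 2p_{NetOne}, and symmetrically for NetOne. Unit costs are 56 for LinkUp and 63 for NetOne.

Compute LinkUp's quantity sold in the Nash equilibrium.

205.6875

LinkUp's profit: π = (p_{LinkUp} − 56)(325 − 3p_{LinkUp} + 2p_{NetOne}).
∂π/∂p_{LinkUp} = 493 − 6p_{LinkUp} + 2p_{NetOne} = 0 ⇒ p_{LinkUp} = 493/6 + (1/3)p_{NetOne}.
Similarly p_{NetOne} = 257/3 + (1/3)p_{LinkUp}.
Solving the two reaction functions simultaneously: (1 − (1/3)(1/3))p_{LinkUp} = 493/6 + (1/3)·(257/3), so (8/9)p_{LinkUp} = 1993/18 and p_{LinkUp} = 124.5625.
Then p_{NetOne} = 257/3 + (1/3)·124.5625 = 127.1875.
q_{LinkUp} = 325 − 3·124.5625 + 2·127.1875 = 205.6875.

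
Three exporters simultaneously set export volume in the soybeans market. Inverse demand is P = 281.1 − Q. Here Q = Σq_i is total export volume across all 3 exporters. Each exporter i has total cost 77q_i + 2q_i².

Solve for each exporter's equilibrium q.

A representative exporter's profit is π_i = q_i(281.1 − Q) − 77q_i − 2q_i², with Q = q_i + Σ_{j≠i} q_j.
First-order condition: 204.1 − 6q_i − Σ_{j≠i} q_j = 0.
With identical exporters, set every q_j = q: then 204.1 − 6q − 2q = 0, i.e. q = 204.1/8 = 25.5125.

25.5125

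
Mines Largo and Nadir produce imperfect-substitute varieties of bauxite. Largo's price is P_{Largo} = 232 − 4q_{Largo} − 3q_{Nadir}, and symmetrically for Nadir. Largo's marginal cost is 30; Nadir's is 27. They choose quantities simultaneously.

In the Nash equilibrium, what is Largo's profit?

1324.96

Mine Largo's profit: π = q_{Largo}(232 − 4q_{Largo} − 3q_{Nadir}) − 30q_{Largo}.
∂π/∂q_{Largo} = 202 − 8q_{Largo} − 3q_{Nadir} = 0 ⇒ q_{Largo} = 25.25 − 0.375q_{Nadir}.
Similarly q_{Nadir} = 25.625 − 0.375q_{Largo}.
Substituting the second reaction function into the first: q_{Largo} = 25.25 − 0.375(25.625 − 0.375q_{Largo}), which gives (55/64)q_{Largo} = 1001/64 ⇒ q_{Largo} = 18.2.
Then q_{Nadir} = 25.625 − 0.375·18.2 = 18.8.
P_{Largo} = 232 − 4·18.2 − 3·18.8 = 102.8.
Profit = (102.8 − 30)·18.2 = 1324.96.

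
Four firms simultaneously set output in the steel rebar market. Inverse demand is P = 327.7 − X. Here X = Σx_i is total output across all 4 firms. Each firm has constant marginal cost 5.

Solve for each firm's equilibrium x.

A representative firm's profit is π_i = x_i(327.7 − X) − 5x_i, with X = x_i + Σ_{j≠i} x_j.
First-order condition: 322.7 − 2x_i − Σ_{j≠i} x_j = 0.
In a symmetric equilibrium every firm chooses the same x, so Σ_{j≠i} x_j = 3x. The condition becomes 322.7 − 5x = 0, giving x = 322.7/5 = 64.54.

64.54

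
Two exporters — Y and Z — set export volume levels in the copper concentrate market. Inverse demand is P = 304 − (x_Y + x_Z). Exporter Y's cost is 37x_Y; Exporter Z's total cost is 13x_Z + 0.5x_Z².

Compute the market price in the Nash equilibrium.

Exporter Y's profit: π = x_Y(304 − (x_Y + x_Z)) − 37x_Y.
∂π/∂x_Y = 267 − 2x_Y − x_Z = 0, so x_Y = 133.5 − 0.5x_Z.
For Z: ∂π/∂x_Z = 291 − 3x_Z − x_Y = 0 ⇒ x_Z = 97 − (1/3)x_Y.
Solving the two reaction functions simultaneously: (1 − (−0.5)(−1/3))x_Y = 133.5 − 0.5·97, so (5/6)x_Y = 85 and x_Y = 102.
Then x_Z = 97 − (1/3)·102 = 63.
Equilibrium price: P = 304 − 165 = 139.

139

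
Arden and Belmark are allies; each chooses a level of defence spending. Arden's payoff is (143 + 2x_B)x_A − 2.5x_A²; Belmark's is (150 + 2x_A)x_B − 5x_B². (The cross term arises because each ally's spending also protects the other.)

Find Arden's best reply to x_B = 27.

39.4

Expanding Arden's payoff: 143x_A + 2x_Bx_A − 2.5x_A².
∂π/∂x_A = 143 + 2x_B − 5x_A = 0, so x_A = 28.6 + 0.4x_B.
At x_B = 27: x_A = 28.6 + 0.4·27 = 39.4.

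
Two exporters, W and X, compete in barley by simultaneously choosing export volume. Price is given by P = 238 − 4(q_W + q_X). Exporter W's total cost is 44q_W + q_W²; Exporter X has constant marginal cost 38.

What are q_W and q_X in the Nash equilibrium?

11.75, 19.125

Exporter W's profit: π = q_W(238 − 4(q_W + q_X)) − 44q_W − q_W².
∂π/∂q_W = 194 − 10q_W − 4q_X = 0, so q_W = 19.4 − 0.4q_X.
For X: ∂π/∂q_X = 200 − 8q_X − 4q_W = 0 ⇒ q_X = 25 − 0.5q_W.
Solving the two reaction functions simultaneously: (1 − (−0.4)(−0.5))q_W = 19.4 − 0.4·25, so 0.8q_W = 9.4 and q_W = 11.75.
Then q_X = 25 − 0.5·11.75 = 19.125.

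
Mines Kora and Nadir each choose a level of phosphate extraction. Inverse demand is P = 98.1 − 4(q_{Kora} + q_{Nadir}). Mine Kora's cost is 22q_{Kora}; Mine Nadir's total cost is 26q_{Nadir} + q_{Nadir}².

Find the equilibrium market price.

51.5375

Mine Kora's profit: π = q_{Kora}(98.1 − 4(q_{Kora} + q_{Nadir})) − 22q_{Kora}.
∂π/∂q_{Kora} = 76.1 − 8q_{Kora} − 4q_{Nadir} = 0, so q_{Kora} = 9.5125 − 0.5q_{Nadir}.
For Nadir: ∂π/∂q_{Nadir} = 72.1 − 10q_{Nadir} − 4q_{Kora} = 0 ⇒ q_{Nadir} = 7.21 − 0.4q_{Kora}.
Plugging q_{Nadir} into Kora's best response: q_{Kora} = 9.5125 − 0.5(7.21 − 0.4q_{Kora}) ⇒ 0.8q_{Kora} = 5.9075, so q_{Kora} = 2363/320.
Then q_{Nadir} = 7.21 − 0.4·(2363/320) = 681/160.
Equilibrium price: P = 98.1 − 4·(745/64) = 51.5375.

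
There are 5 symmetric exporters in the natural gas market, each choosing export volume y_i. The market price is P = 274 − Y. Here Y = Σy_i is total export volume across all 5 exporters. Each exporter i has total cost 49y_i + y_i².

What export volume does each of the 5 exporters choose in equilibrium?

A representative exporter's profit is π_i = y_i(274 − Y) − 49y_i − y_i², with Y = y_i + Σ_{j≠i} y_j.
First-order condition: 225 − 4y_i − Σ_{j≠i} y_j = 0.
Imposing symmetry (y_j = y for all j) turns Σ_{j≠i} y_j into 4y, so 225 = 8y and y = 28.125.

28.125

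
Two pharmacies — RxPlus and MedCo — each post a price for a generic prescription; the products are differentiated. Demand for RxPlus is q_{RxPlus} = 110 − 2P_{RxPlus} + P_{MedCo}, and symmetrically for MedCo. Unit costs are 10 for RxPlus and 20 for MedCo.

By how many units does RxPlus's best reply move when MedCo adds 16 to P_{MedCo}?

RxPlus's profit: π = (P_{RxPlus} − 10)(110 − 2P_{RxPlus} + P_{MedCo}).
∂π/∂P_{RxPlus} = 130 − 4P_{RxPlus} + P_{MedCo} = 0 ⇒ P_{RxPlus} = 32.5 + 0.25P_{MedCo}.
The reaction-function slope is 0.25, so a 16-unit rise in P_{MedCo} moves P_{RxPlus} by 0.25 × 16 = 4. RxPlus's best response rises — the actions are strategic complements.

4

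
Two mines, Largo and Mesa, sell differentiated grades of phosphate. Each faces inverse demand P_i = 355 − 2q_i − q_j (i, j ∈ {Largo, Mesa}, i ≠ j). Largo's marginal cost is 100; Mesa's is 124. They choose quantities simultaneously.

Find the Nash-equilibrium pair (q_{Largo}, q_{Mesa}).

Mine Largo's profit: π = q_{Largo}(355 − 2q_{Largo} − q_{Mesa}) − 100q_{Largo}.
∂π/∂q_{Largo} = 255 − 4q_{Largo} − q_{Mesa} = 0 ⇒ q_{Largo} = 63.75 − 0.25q_{Mesa}.
Similarly q_{Mesa} = 57.75 − 0.25q_{Largo}.
Solving the two reaction functions simultaneously: (1 − (−0.25)(−0.25))q_{Largo} = 63.75 − 0.25·57.75, so 0.9375q_{Largo} = 49.3125 and q_{Largo} = 52.6.
Then q_{Mesa} = 57.75 − 0.25·52.6 = 44.6.

52.6, 44.6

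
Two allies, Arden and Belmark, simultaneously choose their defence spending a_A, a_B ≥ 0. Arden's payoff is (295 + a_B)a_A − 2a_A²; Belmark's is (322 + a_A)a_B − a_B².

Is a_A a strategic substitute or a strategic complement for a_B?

strategic complements

Expanding Arden's payoff: 295a_A + a_Ba_A − 2a_A².
∂π/∂a_A = 295 + a_B − 4a_A = 0, so a_A = 73.75 + 0.25a_B.
The best-response slope da_A/da_B = 0.25 > 0: the reaction function is upward-sloping, so the choices are strategic complements.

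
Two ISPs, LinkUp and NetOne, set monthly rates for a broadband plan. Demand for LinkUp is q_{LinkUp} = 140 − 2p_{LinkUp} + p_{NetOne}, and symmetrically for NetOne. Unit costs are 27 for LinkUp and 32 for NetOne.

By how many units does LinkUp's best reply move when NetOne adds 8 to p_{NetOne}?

LinkUp's profit: π = (p_{LinkUp} − 27)(140 − 2p_{LinkUp} + p_{NetOne}).
∂π/∂p_{LinkUp} = 194 − 4p_{LinkUp} + p_{NetOne} = 0 ⇒ p_{LinkUp} = 48.5 + 0.25p_{NetOne}.
The reaction-function slope is 0.25, so an 8-unit rise in p_{NetOne} moves p_{LinkUp} by 0.25 × 8 = 2. LinkUp's best response rises — the actions are strategic complements.

2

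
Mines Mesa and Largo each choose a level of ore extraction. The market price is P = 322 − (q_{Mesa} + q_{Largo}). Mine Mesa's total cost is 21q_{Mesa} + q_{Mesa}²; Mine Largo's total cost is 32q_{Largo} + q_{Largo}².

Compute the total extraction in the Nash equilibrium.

118.2

Mine Mesa's profit: π = q_{Mesa}(322 − (q_{Mesa} + q_{Largo})) − 21q_{Mesa} − q_{Mesa}².
∂π/∂q_{Mesa} = 301 − 4q_{Mesa} − q_{Largo} = 0, so q_{Mesa} = 75.25 − 0.25q_{Largo}.
By the same steps for Largo: q_{Largo} = 72.5 − 0.25q_{Mesa}.
Plugging q_{Largo} into Mesa's best response: q_{Mesa} = 75.25 − 0.25(72.5 − 0.25q_{Mesa}) ⇒ 0.9375q_{Mesa} = 57.125, so q_{Mesa} = 914/15.
Then q_{Largo} = 72.5 − 0.25·(914/15) = 859/15.
Total extraction: 914/15 + 859/15 = 118.2.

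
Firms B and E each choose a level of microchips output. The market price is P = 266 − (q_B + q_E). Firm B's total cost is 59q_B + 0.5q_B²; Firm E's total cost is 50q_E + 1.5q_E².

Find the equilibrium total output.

90

Firm B's profit: π = q_B(266 − (q_B + q_E)) − 59q_B − 0.5q_B².
∂π/∂q_B = 207 − 3q_B − q_E = 0, so q_B = 69 − (1/3)q_E.
For E: ∂π/∂q_E = 216 − 5q_E − q_B = 0 ⇒ q_E = 43.2 − 0.2q_B.
Substituting the second reaction function into the first: q_B = 69 − (1/3)(43.2 − 0.2q_B), which gives (14/15)q_B = 54.6 ⇒ q_B = 58.5.
Then q_E = 43.2 − 0.2·58.5 = 31.5.
Total output: 58.5 + 31.5 = 90.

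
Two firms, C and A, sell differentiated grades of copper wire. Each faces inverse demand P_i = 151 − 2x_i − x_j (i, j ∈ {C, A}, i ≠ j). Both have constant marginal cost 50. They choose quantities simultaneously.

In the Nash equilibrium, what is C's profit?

816.08

Firm C's profit: π = x_C(151 − 2x_C − x_A) − 50x_C.
∂π/∂x_C = 101 − 4x_C − x_A = 0 ⇒ x_C = 25.25 − 0.25x_A.
Setting x_C = x_A in the reaction function: x_C = 25.25 − 0.25x_C, so x_C = 25.25 / 1.25 = 20.2.
P_C = 151 − 2·20.2 − 20.2 = 90.4.
Profit = (90.4 − 50)·20.2 = 816.08.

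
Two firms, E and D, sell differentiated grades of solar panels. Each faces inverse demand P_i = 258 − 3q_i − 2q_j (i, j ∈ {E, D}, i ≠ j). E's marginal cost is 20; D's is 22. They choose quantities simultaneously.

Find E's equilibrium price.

109.625

Firm E's profit: π = q_E(258 − 3q_E − 2q_D) − 20q_E.
∂π/∂q_E = 238 − 6q_E − 2q_D = 0 ⇒ q_E = 119/3 − (1/3)q_D.
Similarly q_D = 118/3 − (1/3)q_E.
Solving the two reaction functions simultaneously: (1 − (−1/3)(−1/3))q_E = 119/3 − (1/3)·(118/3), so (8/9)q_E = 239/9 and q_E = 29.875.
Then q_D = 118/3 − (1/3)·29.875 = 29.375.
P_E = 258 − 3·29.875 − 2·29.375 = 109.625.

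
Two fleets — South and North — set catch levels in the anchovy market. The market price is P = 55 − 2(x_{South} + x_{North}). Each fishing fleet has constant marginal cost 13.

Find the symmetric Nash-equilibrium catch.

7

Fishing fleet South's profit: π = x_{South}(55 − 2(x_{South} + x_{North})) − 13x_{South}.
∂π/∂x_{South} = 42 − 4x_{South} − 2x_{North} = 0, so x_{South} = 10.5 − 0.5x_{North}.
The game is symmetric, so in equilibrium x_{North} = x_{South}: the reaction function gives 1.5x_{South} = 10.5, hence x_{South} = 7.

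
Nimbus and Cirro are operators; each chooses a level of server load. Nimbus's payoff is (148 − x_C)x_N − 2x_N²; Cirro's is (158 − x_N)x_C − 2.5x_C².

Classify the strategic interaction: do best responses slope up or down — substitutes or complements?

strategic substitutes

Expanding Nimbus's payoff: 148x_N − x_Cx_N − 2x_N².
∂π/∂x_N = 148 − x_C − 4x_N = 0, so x_N = 37 − 0.25x_C.
The best-response slope dx_N/dx_C = −0.25 < 0: the reaction function is downward-sloping, so the choices are strategic substitutes.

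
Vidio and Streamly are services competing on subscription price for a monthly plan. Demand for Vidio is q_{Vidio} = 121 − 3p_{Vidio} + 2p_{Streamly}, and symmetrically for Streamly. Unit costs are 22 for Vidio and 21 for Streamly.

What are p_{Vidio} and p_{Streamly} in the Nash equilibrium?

Vidio's profit: π = (p_{Vidio} − 22)(121 − 3p_{Vidio} + 2p_{Streamly}).
∂π/∂p_{Vidio} = 187 − 6p_{Vidio} + 2p_{Streamly} = 0 ⇒ p_{Vidio} = 187/6 + (1/3)p_{Streamly}.
Similarly p_{Streamly} = 92/3 + (1/3)p_{Vidio}.
Substituting the second reaction function into the first: p_{Vidio} = 187/6 + (1/3)(92/3 + (1/3)p_{Vidio}), which gives (8/9)p_{Vidio} = 745/18 ⇒ p_{Vidio} = 46.5625.
Then p_{Streamly} = 92/3 + (1/3)·46.5625 = 46.1875.

46.5625, 46.1875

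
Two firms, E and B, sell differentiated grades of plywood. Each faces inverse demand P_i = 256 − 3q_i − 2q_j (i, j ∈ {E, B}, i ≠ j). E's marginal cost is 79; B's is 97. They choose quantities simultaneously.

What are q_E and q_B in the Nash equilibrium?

23.25, 18.75

Firm E's profit: π = q_E(256 − 3q_E − 2q_B) − 79q_E.
∂π/∂q_E = 177 − 6q_E − 2q_B = 0 ⇒ q_E = 29.5 − (1/3)q_B.
Similarly q_B = 26.5 − (1/3)q_E.
Solving the two reaction functions simultaneously: (1 − (−1/3)(−1/3))q_E = 29.5 − (1/3)·26.5, so (8/9)q_E = 62/3 and q_E = 23.25.
Then q_B = 26.5 − (1/3)·23.25 = 18.75.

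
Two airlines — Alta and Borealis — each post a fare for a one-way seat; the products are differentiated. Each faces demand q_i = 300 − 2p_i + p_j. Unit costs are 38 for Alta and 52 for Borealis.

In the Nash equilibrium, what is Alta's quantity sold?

Alta's profit: π = (p_{Alta} − 38)(300 − 2p_{Alta} + p_{Borealis}).
∂π/∂p_{Alta} = 376 − 4p_{Alta} + p_{Borealis} = 0 ⇒ p_{Alta} = 94 + 0.25p_{Borealis}.
Similarly p_{Borealis} = 101 + 0.25p_{Alta}.
Solving the two reaction functions simultaneously: (1 − (0.25)(0.25))p_{Alta} = 94 + 0.25·101, so 0.9375p_{Alta} = 119.25 and p_{Alta} = 127.2.
Then p_{Borealis} = 101 + 0.25·127.2 = 132.8.
q_{Alta} = 300 − 2·127.2 + 132.8 = 178.4.

178.4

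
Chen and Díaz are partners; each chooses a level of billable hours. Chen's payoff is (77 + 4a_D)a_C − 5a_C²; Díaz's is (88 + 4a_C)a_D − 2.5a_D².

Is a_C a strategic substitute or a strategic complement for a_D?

strategic complements

Expanding Chen's payoff: 77a_C + 4a_Da_C − 5a_C².
∂π/∂a_C = 77 + 4a_D − 10a_C = 0, so a_C = 7.7 + 0.4a_D.
The best-response slope da_C/da_D = 0.4 > 0: the reaction function is upward-sloping, so the choices are strategic complements.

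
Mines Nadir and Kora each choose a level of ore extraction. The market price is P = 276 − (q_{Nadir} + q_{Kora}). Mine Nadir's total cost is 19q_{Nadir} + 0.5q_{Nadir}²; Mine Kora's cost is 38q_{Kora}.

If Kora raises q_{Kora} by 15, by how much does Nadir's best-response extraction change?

Mine Nadir's profit: π = q_{Nadir}(276 − (q_{Nadir} + q_{Kora})) − 19q_{Nadir} − 0.5q_{Nadir}².
∂π/∂q_{Nadir} = 257 − 3q_{Nadir} − q_{Kora} = 0, so q_{Nadir} = 257/3 − (1/3)q_{Kora}.
The reaction-function slope is −1/3, so a 15-unit rise in q_{Kora} moves q_{Nadir} by −1/3 × 15 = −5. Nadir's best response falls — the actions are strategic substitutes.

-5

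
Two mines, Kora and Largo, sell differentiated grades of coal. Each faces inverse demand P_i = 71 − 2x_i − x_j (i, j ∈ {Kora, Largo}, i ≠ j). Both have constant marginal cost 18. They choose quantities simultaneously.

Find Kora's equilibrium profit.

224.72

Mine Kora's profit: π = x_{Kora}(71 − 2x_{Kora} − x_{Largo}) − 18x_{Kora}.
∂π/∂x_{Kora} = 53 − 4x_{Kora} − x_{Largo} = 0 ⇒ x_{Kora} = 13.25 − 0.25x_{Largo}.
By symmetry x_{Largo} = x_{Kora}; substituting into the reaction function, 1.25x_{Kora} = 13.25 and x_{Kora} = 10.6.
P_{Kora} = 71 − 2·10.6 − 10.6 = 39.2.
Profit = (39.2 − 18)·10.6 = 224.72.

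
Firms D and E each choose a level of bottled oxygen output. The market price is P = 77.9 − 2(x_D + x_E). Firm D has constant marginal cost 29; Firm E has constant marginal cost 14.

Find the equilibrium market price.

40.3

Firm D's profit: π = x_D(77.9 − 2(x_D + x_E)) − 29x_D.
∂π/∂x_D = 48.9 − 4x_D − 2x_E = 0, so x_D = 12.225 − 0.5x_E.
By the same steps for E: x_E = 15.975 − 0.5x_D.
Solving the two reaction functions simultaneously: (1 − (−0.5)(−0.5))x_D = 12.225 − 0.5·15.975, so 0.75x_D = 4.2375 and x_D = 5.65.
Then x_E = 15.975 − 0.5·5.65 = 13.15.
Equilibrium price: P = 77.9 − 2·18.8 = 40.3.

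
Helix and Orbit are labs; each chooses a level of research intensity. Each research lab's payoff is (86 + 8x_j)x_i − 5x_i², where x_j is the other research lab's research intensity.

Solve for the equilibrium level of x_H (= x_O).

Helix's payoff is (86 + 8x_O)x_H − 5x_H².
∂π/∂x_H = 86 + 8x_O − 10x_H = 0, so x_H = 8.6 + 0.8x_O.
Setting x_H = x_O in the reaction function: x_H = 8.6 + 0.8x_H, so x_H = 8.6 / 0.2 = 43.

43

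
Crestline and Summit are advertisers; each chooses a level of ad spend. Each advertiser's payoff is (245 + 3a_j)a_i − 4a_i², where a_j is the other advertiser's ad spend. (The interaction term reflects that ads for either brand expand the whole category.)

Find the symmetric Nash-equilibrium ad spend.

49

Crestline's payoff is (245 + 3a_S)a_C − 4a_C².
∂π/∂a_C = 245 + 3a_S − 8a_C = 0, so a_C = 30.625 + 0.375a_S.
By symmetry a_S = a_C; substituting into the reaction function, 0.625a_C = 30.625 and a_C = 49.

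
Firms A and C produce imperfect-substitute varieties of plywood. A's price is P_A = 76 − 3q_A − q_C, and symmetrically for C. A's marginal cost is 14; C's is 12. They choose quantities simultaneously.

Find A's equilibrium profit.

Firm A's profit: π = q_A(76 − 3q_A − q_C) − 14q_A.
∂π/∂q_A = 62 − 6q_A − q_C = 0 ⇒ q_A = 31/3 − (1/6)q_C.
Similarly q_C = 32/3 − (1/6)q_A.
Plugging q_C into A's best response: q_A = 31/3 − (1/6)(32/3 − (1/6)q_A) ⇒ (35/36)q_A = 77/9, so q_A = 8.8.
Then q_C = 32/3 − (1/6)·8.8 = 9.2.
P_A = 76 − 3·8.8 − 9.2 = 40.4.
Profit = (40.4 − 14)·8.8 = 232.32.

232.32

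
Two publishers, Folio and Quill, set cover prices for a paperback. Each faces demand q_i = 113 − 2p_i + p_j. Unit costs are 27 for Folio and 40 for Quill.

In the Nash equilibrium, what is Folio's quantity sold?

Folio's profit: π = (p_{Folio} − 27)(113 − 2p_{Folio} + p_{Quill}).
∂π/∂p_{Folio} = 167 − 4p_{Folio} + p_{Quill} = 0 ⇒ p_{Folio} = 41.75 + 0.25p_{Quill}.
Similarly p_{Quill} = 48.25 + 0.25p_{Folio}.
Solving the two reaction functions simultaneously: (1 − (0.25)(0.25))p_{Folio} = 41.75 + 0.25·48.25, so 0.9375p_{Folio} = 53.8125 and p_{Folio} = 57.4.
Then p_{Quill} = 48.25 + 0.25·57.4 = 62.6.
q_{Folio} = 113 − 2·57.4 + 62.6 = 60.8.

60.8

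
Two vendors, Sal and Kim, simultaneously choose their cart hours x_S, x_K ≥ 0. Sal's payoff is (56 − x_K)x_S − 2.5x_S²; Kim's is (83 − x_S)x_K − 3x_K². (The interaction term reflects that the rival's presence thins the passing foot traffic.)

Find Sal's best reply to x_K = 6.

10

Expanding Sal's payoff: 56x_S − x_Kx_S − 2.5x_S².
∂π/∂x_S = 56 − x_K − 5x_S = 0, so x_S = 11.2 − 0.2x_K.
At x_K = 6: x_S = 11.2 − 0.2·6 = 10.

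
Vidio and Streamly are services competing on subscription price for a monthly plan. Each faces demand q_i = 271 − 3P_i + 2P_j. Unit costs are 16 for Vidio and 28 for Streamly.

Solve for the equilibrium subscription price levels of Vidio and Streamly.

Vidio's profit: π = (P_{Vidio} − 16)(271 − 3P_{Vidio} + 2P_{Streamly}).
∂π/∂P_{Vidio} = 319 − 6P_{Vidio} + 2P_{Streamly} = 0 ⇒ P_{Vidio} = 319/6 + (1/3)P_{Streamly}.
Similarly P_{Streamly} = 355/6 + (1/3)P_{Vidio}.
Substituting the second reaction function into the first: P_{Vidio} = 319/6 + (1/3)(355/6 + (1/3)P_{Vidio}), which gives (8/9)P_{Vidio} = 656/9 ⇒ P_{Vidio} = 82.
Then P_{Streamly} = 355/6 + (1/3)·82 = 86.5.

82, 86.5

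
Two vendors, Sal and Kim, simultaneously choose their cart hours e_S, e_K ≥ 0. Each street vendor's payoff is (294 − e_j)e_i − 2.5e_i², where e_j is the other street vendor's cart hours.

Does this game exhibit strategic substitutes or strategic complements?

strategic substitutes

Sal's payoff is (294 − e_K)e_S − 2.5e_S².
∂π/∂e_S = 294 − e_K − 5e_S = 0, so e_S = 58.8 − 0.2e_K.
The best-response slope de_S/de_K = −0.2 < 0: the reaction function is downward-sloping, so the choices are strategic substitutes.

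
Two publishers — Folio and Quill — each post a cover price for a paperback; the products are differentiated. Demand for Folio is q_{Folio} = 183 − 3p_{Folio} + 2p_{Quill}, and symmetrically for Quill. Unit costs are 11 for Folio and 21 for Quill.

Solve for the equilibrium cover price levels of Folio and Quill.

Folio's profit: π = (p_{Folio} − 11)(183 − 3p_{Folio} + 2p_{Quill}).
∂π/∂p_{Folio} = 216 − 6p_{Folio} + 2p_{Quill} = 0 ⇒ p_{Folio} = 36 + (1/3)p_{Quill}.
Similarly p_{Quill} = 41 + (1/3)p_{Folio}.
Substituting the second reaction function into the first: p_{Folio} = 36 + (1/3)(41 + (1/3)p_{Folio}), which gives (8/9)p_{Folio} = 149/3 ⇒ p_{Folio} = 55.875.
Then p_{Quill} = 41 + (1/3)·55.875 = 59.625.

55.875, 59.625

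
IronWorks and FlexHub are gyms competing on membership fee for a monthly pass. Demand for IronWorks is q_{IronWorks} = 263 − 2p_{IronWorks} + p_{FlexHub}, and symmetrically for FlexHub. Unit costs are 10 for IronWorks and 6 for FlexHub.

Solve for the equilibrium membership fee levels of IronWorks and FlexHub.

IronWorks's profit: π = (p_{IronWorks} − 10)(263 − 2p_{IronWorks} + p_{FlexHub}).
∂π/∂p_{IronWorks} = 283 − 4p_{IronWorks} + p_{FlexHub} = 0 ⇒ p_{IronWorks} = 70.75 + 0.25p_{FlexHub}.
Similarly p_{FlexHub} = 68.75 + 0.25p_{IronWorks}.
Solving the two reaction functions simultaneously: (1 − (0.25)(0.25))p_{IronWorks} = 70.75 + 0.25·68.75, so 0.9375p_{IronWorks} = 87.9375 and p_{IronWorks} = 93.8.
Then p_{FlexHub} = 68.75 + 0.25·93.8 = 92.2.

93.8, 92.2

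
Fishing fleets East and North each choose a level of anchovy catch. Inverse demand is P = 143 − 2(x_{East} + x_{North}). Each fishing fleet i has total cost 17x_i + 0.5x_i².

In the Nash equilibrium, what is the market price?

71

Fishing fleet East's profit: π = x_{East}(143 − 2(x_{East} + x_{North})) − 17x_{East} − 0.5x_{East}².
∂π/∂x_{East} = 126 − 5x_{East} − 2x_{North} = 0, so x_{East} = 25.2 − 0.4x_{North}.
By symmetry x_{North} = x_{East}; substituting into the reaction function, 1.4x_{East} = 25.2 and x_{East} = 18.
Equilibrium price: P = 143 − 2·36 = 71.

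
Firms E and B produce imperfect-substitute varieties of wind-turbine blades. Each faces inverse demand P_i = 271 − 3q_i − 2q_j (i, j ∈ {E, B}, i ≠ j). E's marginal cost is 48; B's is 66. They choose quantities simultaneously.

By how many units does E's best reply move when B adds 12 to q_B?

-4

Firm E's profit: π = q_E(271 − 3q_E − 2q_B) − 48q_E.
∂π/∂q_E = 223 − 6q_E − 2q_B = 0 ⇒ q_E = 223/6 − (1/3)q_B.
The reaction-function slope is −1/3, so a 12-unit rise in q_B moves q_E by −1/3 × 12 = −4. E's best response falls — the actions are strategic substitutes.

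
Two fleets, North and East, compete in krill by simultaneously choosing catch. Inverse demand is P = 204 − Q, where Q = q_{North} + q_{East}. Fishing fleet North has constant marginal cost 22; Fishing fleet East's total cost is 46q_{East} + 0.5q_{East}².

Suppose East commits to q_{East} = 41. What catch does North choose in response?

70.5

Fishing fleet North's profit: π = q_{North}(204 − (q_{North} + q_{East})) − 22q_{North}.
∂π/∂q_{North} = 182 − 2q_{North} − q_{East} = 0, so q_{North} = 91 − 0.5q_{East}.
At q_{East} = 41: q_{North} = 91 − 0.5·41 = 70.5.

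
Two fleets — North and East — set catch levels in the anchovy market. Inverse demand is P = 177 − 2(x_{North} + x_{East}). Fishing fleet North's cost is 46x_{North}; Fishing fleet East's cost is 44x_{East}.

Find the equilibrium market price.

89

Fishing fleet North's profit: π = x_{North}(177 − 2(x_{North} + x_{East})) − 46x_{North}.
∂π/∂x_{North} = 131 − 4x_{North} − 2x_{East} = 0, so x_{North} = 32.75 − 0.5x_{East}.
By the same steps for East: x_{East} = 33.25 − 0.5x_{North}.
Plugging x_{East} into North's best response: x_{North} = 32.75 − 0.5(33.25 − 0.5x_{North}) ⇒ 0.75x_{North} = 16.125, so x_{North} = 21.5.
Then x_{East} = 33.25 − 0.5·21.5 = 22.5.
Equilibrium price: P = 177 − 2·44 = 89.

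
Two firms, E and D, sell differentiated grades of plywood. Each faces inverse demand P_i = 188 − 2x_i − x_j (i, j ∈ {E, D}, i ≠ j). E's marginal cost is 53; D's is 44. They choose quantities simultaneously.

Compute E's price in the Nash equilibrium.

105.8

Firm E's profit: π = x_E(188 − 2x_E − x_D) − 53x_E.
∂π/∂x_E = 135 − 4x_E − x_D = 0 ⇒ x_E = 33.75 − 0.25x_D.
Similarly x_D = 36 − 0.25x_E.
Substituting the second reaction function into the first: x_E = 33.75 − 0.25(36 − 0.25x_E), which gives 0.9375x_E = 24.75 ⇒ x_E = 26.4.
Then x_D = 36 − 0.25·26.4 = 29.4.
P_E = 188 − 2·26.4 − 29.4 = 105.8.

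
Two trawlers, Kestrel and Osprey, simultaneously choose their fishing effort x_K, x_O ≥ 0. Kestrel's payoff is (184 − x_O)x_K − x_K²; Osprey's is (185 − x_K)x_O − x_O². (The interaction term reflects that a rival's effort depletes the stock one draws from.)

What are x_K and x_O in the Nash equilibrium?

61, 62

Expanding Kestrel's payoff: 184x_K − x_Ox_K − x_K².
∂π/∂x_K = 184 − x_O − 2x_K = 0, so x_K = 92 − 0.5x_O.
Likewise for Osprey: x_O = 92.5 − 0.5x_K.
Substituting the second reaction function into the first: x_K = 92 − 0.5(92.5 − 0.5x_K), which gives 0.75x_K = 45.75 ⇒ x_K = 61.
Then x_O = 92.5 − 0.5·61 = 62.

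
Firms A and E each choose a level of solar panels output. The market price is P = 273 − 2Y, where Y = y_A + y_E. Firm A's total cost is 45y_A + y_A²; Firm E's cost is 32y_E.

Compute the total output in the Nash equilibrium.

Firm A's profit: π = y_A(273 − 2(y_A + y_E)) − 45y_A − y_A².
∂π/∂y_A = 228 − 6y_A − 2y_E = 0, so y_A = 38 − (1/3)y_E.
For E: ∂π/∂y_E = 241 − 4y_E − 2y_A = 0 ⇒ y_E = 60.25 − 0.5y_A.
Solving the two reaction functions simultaneously: (1 − (−1/3)(−0.5))y_A = 38 − (1/3)·60.25, so (5/6)y_A = 215/12 and y_A = 21.5.
Then y_E = 60.25 − 0.5·21.5 = 49.5.
Total output: 21.5 + 49.5 = 71.

71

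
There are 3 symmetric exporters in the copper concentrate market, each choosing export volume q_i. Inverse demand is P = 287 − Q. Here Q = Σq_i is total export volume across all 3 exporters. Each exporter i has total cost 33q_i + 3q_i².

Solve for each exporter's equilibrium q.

25.4

A representative exporter's profit is π_i = q_i(287 − Q) − 33q_i − 3q_i², with Q = q_i + Σ_{j≠i} q_j.
First-order condition: 254 − 8q_i − Σ_{j≠i} q_j = 0.
With identical exporters, set every q_j = q: then 254 − 8q − 2q = 0, i.e. q = 254/10 = 25.4.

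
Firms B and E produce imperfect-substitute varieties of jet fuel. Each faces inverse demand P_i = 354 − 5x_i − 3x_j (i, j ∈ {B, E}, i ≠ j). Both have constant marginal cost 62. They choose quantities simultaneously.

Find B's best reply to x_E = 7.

Firm B's profit: π = x_B(354 − 5x_B − 3x_E) − 62x_B.
∂π/∂x_B = 292 − 10x_B − 3x_E = 0 ⇒ x_B = 29.2 − 0.3x_E.
At x_E = 7: x_B = 29.2 − 0.3·7 = 27.1.

27.1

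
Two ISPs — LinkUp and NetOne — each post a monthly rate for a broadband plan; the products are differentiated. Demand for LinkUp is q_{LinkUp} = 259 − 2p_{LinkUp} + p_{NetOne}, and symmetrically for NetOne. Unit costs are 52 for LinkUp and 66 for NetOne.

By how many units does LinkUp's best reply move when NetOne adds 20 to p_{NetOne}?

5

LinkUp's profit: π = (p_{LinkUp} − 52)(259 − 2p_{LinkUp} + p_{NetOne}).
∂π/∂p_{LinkUp} = 363 − 4p_{LinkUp} + p_{NetOne} = 0 ⇒ p_{LinkUp} = 90.75 + 0.25p_{NetOne}.
The reaction-function slope is 0.25, so a 20-unit rise in p_{NetOne} moves p_{LinkUp} by 0.25 × 20 = 5. LinkUp's best response rises — the actions are strategic complements.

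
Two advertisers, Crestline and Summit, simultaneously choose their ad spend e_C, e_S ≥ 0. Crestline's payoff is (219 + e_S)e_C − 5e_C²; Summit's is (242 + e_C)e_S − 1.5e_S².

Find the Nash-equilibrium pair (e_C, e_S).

31, 91

Expanding Crestline's payoff: 219e_C + e_Se_C − 5e_C².
∂π/∂e_C = 219 + e_S − 10e_C = 0, so e_C = 21.9 + 0.1e_S.
Likewise for Summit: e_S = 242/3 + (1/3)e_C.
Substituting the second reaction function into the first: e_C = 21.9 + 0.1(242/3 + (1/3)e_C), which gives (29/30)e_C = 899/30 ⇒ e_C = 31.
Then e_S = 242/3 + (1/3)·31 = 91.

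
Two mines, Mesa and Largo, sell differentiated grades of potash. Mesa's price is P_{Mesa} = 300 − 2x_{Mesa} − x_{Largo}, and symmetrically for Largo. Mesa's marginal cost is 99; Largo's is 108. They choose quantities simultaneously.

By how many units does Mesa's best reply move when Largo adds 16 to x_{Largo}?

-4

Mine Mesa's profit: π = x_{Mesa}(300 − 2x_{Mesa} − x_{Largo}) − 99x_{Mesa}.
∂π/∂x_{Mesa} = 201 − 4x_{Mesa} − x_{Largo} = 0 ⇒ x_{Mesa} = 50.25 − 0.25x_{Largo}.
The reaction-function slope is −0.25, so a 16-unit rise in x_{Largo} moves x_{Mesa} by −0.25 × 16 = −4. Mesa's best response falls — the actions are strategic substitutes.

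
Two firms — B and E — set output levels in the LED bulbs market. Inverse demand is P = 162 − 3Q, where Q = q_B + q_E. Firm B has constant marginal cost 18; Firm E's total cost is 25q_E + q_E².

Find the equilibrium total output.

Firm B's profit: π = q_B(162 − 3(q_B + q_E)) − 18q_B.
∂π/∂q_B = 144 − 6q_B − 3q_E = 0, so q_B = 24 − 0.5q_E.
For E: ∂π/∂q_E = 137 − 8q_E − 3q_B = 0 ⇒ q_E = 17.125 − 0.375q_B.
Plugging q_E into B's best response: q_B = 24 − 0.5(17.125 − 0.375q_B) ⇒ 0.8125q_B = 15.4375, so q_B = 19.
Then q_E = 17.125 − 0.375·19 = 10.
Total output: 19 + 10 = 29.

29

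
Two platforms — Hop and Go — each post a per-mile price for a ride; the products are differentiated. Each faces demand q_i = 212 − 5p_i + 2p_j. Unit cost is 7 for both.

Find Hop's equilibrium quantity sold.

119.375

Hop's profit: π = (p_{Hop} − 7)(212 − 5p_{Hop} + 2p_{Go}).
∂π/∂p_{Hop} = 247 − 10p_{Hop} + 2p_{Go} = 0 ⇒ p_{Hop} = 24.7 + 0.2p_{Go}.
The game is symmetric, so in equilibrium p_{Go} = p_{Hop}: the reaction function gives 0.8p_{Hop} = 24.7, hence p_{Hop} = 30.875.
q_{Hop} = 212 − 5·30.875 + 2·30.875 = 119.375.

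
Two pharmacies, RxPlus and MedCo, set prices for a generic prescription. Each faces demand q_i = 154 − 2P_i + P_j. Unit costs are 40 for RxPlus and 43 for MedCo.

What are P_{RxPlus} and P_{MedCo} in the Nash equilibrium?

78.4, 79.6

RxPlus's profit: π = (P_{RxPlus} − 40)(154 − 2P_{RxPlus} + P_{MedCo}).
∂π/∂P_{RxPlus} = 234 − 4P_{RxPlus} + P_{MedCo} = 0 ⇒ P_{RxPlus} = 58.5 + 0.25P_{MedCo}.
Similarly P_{MedCo} = 60 + 0.25P_{RxPlus}.
Solving the two reaction functions simultaneously: (1 − (0.25)(0.25))P_{RxPlus} = 58.5 + 0.25·60, so 0.9375P_{RxPlus} = 73.5 and P_{RxPlus} = 78.4.
Then P_{MedCo} = 60 + 0.25·78.4 = 79.6.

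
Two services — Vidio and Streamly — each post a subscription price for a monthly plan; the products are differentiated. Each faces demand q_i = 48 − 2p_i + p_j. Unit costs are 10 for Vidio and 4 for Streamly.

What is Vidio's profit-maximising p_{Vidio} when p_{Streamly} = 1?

Vidio's profit: π = (p_{Vidio} − 10)(48 − 2p_{Vidio} + p_{Streamly}).
∂π/∂p_{Vidio} = 68 − 4p_{Vidio} + p_{Streamly} = 0 ⇒ p_{Vidio} = 17 + 0.25p_{Streamly}.
At p_{Streamly} = 1: p_{Vidio} = 17 + 0.25·1 = 17.25.

17.25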